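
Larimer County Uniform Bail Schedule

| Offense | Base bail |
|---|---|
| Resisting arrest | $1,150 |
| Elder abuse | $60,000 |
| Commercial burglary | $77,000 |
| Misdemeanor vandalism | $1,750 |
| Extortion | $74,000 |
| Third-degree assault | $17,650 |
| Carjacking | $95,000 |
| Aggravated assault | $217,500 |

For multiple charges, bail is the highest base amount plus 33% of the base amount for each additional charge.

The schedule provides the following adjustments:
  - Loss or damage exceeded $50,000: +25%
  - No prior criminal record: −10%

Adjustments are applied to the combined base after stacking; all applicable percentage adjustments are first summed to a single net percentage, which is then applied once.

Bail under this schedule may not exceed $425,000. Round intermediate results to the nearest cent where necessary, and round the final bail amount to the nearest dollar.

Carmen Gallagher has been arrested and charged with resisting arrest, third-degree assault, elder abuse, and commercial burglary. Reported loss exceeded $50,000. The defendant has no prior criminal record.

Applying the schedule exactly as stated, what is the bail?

Base amounts from the schedule: resisting arrest $1,150; third-degree assault $17,650; elder abuse $60,000; commercial burglary $77,000.
Stacking rule: highest base plus 33% of each additional charge. Highest is commercial burglary at $77,000. Additional: $1,150 × 33% = $379.50; $17,650 × 33% = $5,824.50; $60,000 × 33% = $19,800. Combined base = $77,000 + $26,004 = $103,004.
Net percentage adjustment: +25% −10% = +15%. $103,004 × 1.15 = $118,454.60.
$118,454.60 is within the $425,000 maximum.
Rounded to the nearest dollar: $118,455.

$118,455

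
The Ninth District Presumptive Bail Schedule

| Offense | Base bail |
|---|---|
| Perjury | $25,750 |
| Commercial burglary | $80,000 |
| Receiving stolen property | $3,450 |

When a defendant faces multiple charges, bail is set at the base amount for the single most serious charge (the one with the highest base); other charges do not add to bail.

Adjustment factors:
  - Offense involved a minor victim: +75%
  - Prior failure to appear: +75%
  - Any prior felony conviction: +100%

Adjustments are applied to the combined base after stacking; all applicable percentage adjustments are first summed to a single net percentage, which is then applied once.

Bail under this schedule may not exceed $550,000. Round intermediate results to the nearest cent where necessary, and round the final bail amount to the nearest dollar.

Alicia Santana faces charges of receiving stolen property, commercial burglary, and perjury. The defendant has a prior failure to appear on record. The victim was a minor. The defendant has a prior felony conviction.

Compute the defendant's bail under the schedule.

$280,000

Base amounts from the schedule: receiving stolen property $3,450; commercial burglary $80,000; perjury $25,750.
Stacking rule: use the highest base only. Highest is commercial burglary at $80,000. Combined base = $80,000.
Net percentage adjustment: +75% +75% +100% = +250%. $80,000 × 3.5 = $280,000.
$280,000 is within the $550,000 maximum.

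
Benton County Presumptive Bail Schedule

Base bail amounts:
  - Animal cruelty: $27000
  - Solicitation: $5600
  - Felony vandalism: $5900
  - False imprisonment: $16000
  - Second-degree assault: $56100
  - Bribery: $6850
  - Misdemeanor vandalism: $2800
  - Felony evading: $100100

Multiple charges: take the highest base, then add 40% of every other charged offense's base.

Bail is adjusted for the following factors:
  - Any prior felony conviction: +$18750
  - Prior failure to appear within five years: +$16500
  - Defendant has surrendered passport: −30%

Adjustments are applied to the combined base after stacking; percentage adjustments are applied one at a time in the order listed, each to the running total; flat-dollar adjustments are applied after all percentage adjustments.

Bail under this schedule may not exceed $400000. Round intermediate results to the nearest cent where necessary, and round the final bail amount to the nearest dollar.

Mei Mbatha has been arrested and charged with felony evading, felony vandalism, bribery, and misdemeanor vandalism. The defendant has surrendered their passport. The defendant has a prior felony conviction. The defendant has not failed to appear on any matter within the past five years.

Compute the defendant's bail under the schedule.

Base amounts from the schedule: felony evading $100100; felony vandalism $5900; bribery $6850; misdemeanor vandalism $2800.
Stacking rule: highest base plus 40% of each additional charge. Highest is felony evading at $100100. Additional: $5900 × 40% = $2360; $6850 × 40% = $2740; $2800 × 40% = $1120. Combined base = $100100 + $6220 = $106320.
Defendant has surrendered passport (−30%): $106320 × 0.7 = $74424.
Any prior felony conviction (+$18750 flat): $74424 + $18750 = $93174.
$93174 is within the $400000 maximum.

$93174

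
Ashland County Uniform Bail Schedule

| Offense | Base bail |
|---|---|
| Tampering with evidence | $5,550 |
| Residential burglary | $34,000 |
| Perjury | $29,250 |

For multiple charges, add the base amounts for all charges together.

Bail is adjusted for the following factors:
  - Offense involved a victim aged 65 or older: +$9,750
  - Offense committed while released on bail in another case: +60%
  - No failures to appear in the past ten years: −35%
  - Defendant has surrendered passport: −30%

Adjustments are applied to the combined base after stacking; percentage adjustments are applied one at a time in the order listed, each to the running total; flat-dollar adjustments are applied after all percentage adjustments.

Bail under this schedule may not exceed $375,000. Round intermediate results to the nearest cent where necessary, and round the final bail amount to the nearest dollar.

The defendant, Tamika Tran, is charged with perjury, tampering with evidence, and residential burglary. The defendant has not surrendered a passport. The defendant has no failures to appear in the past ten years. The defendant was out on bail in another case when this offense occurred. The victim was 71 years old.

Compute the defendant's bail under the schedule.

$81,302

Base amounts from the schedule: perjury $29,250; tampering with evidence $5,550; residential burglary $34,000.
Stacking rule: sum of all bases. $29,250 + $5,550 + $34,000 = $68,800.
Offense committed while released on bail in another case (+60%): $68,800 × 1.6 = $110,080.
No failures to appear in the past ten years (−35%): $110,080 × 0.65 = $71,552.
Offense involved a victim aged 65 or older (+$9,750 flat): $71,552 + $9,750 = $81,302.
$81,302 is within the $375,000 maximum.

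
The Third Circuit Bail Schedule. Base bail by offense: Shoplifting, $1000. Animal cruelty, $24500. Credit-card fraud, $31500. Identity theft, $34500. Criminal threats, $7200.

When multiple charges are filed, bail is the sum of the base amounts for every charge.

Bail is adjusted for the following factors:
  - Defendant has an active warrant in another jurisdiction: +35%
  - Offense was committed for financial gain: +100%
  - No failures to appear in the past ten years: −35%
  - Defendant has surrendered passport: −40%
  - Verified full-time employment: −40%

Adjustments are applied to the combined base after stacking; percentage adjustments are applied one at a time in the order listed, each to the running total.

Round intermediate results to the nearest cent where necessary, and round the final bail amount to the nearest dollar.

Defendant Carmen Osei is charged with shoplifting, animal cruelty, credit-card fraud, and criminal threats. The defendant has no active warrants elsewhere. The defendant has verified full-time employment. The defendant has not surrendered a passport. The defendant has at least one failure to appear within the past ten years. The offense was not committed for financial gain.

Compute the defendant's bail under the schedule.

$38520

Base amounts from the schedule: shoplifting $1000; animal cruelty $24500; credit-card fraud $31500; criminal threats $7200.
Stacking rule: sum of all bases. $1000 + $24500 + $31500 + $7200 = $64200.
Verified full-time employment (−40%): $64200 × 0.6 = $38520.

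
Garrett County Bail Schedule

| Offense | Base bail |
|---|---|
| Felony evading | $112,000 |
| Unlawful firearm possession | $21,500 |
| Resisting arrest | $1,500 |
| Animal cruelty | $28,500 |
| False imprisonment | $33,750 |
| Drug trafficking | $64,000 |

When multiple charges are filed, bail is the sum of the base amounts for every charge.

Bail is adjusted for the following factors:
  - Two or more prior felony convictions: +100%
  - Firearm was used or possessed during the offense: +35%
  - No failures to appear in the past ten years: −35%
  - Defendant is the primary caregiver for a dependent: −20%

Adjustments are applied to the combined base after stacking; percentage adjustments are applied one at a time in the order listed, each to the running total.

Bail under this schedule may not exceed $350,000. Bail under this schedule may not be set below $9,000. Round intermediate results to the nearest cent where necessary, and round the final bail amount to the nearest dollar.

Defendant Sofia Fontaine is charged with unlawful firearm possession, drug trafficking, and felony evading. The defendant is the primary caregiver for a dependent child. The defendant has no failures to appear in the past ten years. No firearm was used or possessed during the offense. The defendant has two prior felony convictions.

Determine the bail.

Base amounts from the schedule: unlawful firearm possession $21,500; drug trafficking $64,000; felony evading $112,000.
Stacking rule: sum of all bases. $21,500 + $64,000 + $112,000 = $197,500.
Two or more prior felony convictions (+100%): $197,500 × 2 = $395,000.
No failures to appear in the past ten years (−35%): $395,000 × 0.65 = $256,750.
Defendant is the primary caregiver for a dependent (−20%): $256,750 × 0.8 = $205,400.
$205,400 is within the $350,000 maximum.
$205,400 is at or above the $9,000 minimum.

$205,400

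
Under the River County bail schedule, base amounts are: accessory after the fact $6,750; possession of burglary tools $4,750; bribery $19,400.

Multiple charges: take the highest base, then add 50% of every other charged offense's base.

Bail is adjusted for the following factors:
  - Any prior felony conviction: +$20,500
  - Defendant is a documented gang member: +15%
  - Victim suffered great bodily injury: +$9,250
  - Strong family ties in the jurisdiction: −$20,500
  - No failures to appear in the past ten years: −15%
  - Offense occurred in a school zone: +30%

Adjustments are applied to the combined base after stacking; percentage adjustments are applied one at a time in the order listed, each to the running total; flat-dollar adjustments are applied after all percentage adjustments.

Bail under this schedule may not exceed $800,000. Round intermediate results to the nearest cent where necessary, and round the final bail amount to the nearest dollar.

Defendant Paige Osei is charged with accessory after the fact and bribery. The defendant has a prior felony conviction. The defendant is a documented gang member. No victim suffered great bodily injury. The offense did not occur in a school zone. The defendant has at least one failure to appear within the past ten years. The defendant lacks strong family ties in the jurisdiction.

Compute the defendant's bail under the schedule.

$46,691

Base amounts from the schedule: accessory after the fact $6,750; bribery $19,400.
Stacking rule: highest base plus 50% of each additional charge. Highest is bribery at $19,400. Additional: $6,750 × 50% = $3,375. Combined base = $19,400 + $3,375 = $22,775.
Defendant is a documented gang member (+15%): $22,775 × 1.15 = $26,191.25.
Any prior felony conviction (+$20,500 flat): $26,191.25 + $20,500 = $46,691.25.
$46,691.25 is within the $800,000 maximum.
Rounded to the nearest dollar: $46,691.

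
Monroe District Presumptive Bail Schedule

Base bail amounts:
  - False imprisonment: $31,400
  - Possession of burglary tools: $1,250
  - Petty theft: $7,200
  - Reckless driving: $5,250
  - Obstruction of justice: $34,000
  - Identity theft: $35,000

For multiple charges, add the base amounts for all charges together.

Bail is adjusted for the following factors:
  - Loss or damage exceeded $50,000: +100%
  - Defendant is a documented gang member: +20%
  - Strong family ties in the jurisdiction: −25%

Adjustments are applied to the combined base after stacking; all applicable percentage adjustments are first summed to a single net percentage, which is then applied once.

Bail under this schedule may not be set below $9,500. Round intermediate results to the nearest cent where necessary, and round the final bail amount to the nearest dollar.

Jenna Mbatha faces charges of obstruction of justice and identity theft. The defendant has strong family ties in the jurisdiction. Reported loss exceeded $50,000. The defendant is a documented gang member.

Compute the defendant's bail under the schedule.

$134,550

Base amounts from the schedule: obstruction of justice $34,000; identity theft $35,000.
Stacking rule: sum of all bases. $34,000 + $35,000 = $69,000.
Net percentage adjustment: +100% +20% −25% = +95%. $69,000 × 1.95 = $134,550.
$134,550 is at or above the $9,500 minimum.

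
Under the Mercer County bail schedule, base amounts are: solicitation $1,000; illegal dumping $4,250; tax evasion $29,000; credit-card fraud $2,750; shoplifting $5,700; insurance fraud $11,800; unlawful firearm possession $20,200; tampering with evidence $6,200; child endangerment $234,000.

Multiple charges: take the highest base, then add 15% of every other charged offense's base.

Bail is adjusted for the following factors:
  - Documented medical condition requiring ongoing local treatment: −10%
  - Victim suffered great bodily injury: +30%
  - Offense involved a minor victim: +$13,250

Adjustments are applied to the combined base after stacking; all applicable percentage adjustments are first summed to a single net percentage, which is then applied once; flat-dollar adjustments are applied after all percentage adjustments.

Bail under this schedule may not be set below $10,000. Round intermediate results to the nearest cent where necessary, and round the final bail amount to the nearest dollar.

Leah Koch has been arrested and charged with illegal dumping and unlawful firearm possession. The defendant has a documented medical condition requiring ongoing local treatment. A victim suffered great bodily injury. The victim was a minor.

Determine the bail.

$38,255

Base amounts from the schedule: illegal dumping $4,250; unlawful firearm possession $20,200.
Stacking rule: highest base plus 15% of each additional charge. Highest is unlawful firearm possession at $20,200. Additional: $4,250 × 15% = $637.50. Combined base = $20,200 + $637.50 = $20,837.50.
Net percentage adjustment: −10% +30% = +20%. $20,837.50 × 1.2 = $25,005.
Offense involved a minor victim (+$13,250 flat): $25,005 + $13,250 = $38,255.
$38,255 is at or above the $10,000 minimum.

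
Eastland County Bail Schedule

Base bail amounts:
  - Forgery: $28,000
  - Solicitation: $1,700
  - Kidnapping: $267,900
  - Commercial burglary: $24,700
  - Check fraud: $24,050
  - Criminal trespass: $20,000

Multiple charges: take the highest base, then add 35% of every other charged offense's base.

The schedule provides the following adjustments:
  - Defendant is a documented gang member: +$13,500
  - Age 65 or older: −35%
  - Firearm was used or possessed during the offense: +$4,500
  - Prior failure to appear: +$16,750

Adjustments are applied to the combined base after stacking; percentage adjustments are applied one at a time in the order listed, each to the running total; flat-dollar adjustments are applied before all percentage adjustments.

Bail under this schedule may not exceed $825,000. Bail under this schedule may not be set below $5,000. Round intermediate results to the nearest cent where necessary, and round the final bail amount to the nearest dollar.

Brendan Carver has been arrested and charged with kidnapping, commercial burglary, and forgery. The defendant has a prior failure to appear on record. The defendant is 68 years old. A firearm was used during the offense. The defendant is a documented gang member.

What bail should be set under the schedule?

Base amounts from the schedule: kidnapping $267,900; commercial burglary $24,700; forgery $28,000.
Stacking rule: highest base plus 35% of each additional charge. Highest is kidnapping at $267,900. Additional: $24,700 × 35% = $8,645; $28,000 × 35% = $9,800. Combined base = $267,900 + $18,445 = $286,345.
Defendant is a documented gang member (+$13,500 flat): $286,345 + $13,500 = $299,845.
Firearm was used or possessed during the offense (+$4,500 flat): $299,845 + $4,500 = $304,345.
Prior failure to appear (+$16,750 flat): $304,345 + $16,750 = $321,095.
Age 65 or older (−35%): $321,095 × 0.65 = $208,711.75.
$208,711.75 is within the $825,000 maximum.
$208,711.75 is at or above the $5,000 minimum.
Rounded to the nearest dollar: $208,712.

$208,712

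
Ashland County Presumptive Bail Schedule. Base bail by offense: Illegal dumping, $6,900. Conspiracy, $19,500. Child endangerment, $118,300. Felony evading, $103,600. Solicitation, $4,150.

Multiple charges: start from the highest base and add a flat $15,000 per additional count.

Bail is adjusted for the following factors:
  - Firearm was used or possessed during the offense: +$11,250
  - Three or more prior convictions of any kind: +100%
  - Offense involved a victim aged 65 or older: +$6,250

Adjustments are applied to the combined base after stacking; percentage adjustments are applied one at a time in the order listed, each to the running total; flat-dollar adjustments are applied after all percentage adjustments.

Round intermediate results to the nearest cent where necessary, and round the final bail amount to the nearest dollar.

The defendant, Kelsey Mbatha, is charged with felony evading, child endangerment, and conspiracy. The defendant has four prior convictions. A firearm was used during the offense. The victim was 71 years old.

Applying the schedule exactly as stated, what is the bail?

$314,100

Base amounts from the schedule: felony evading $103,600; child endangerment $118,300; conspiracy $19,500.
Stacking rule: highest base plus $15,000 per additional charge. Highest is child endangerment at $118,300; 2 additional charges → +$30,000. Combined base = $148,300.
Three or more prior convictions of any kind (+100%): $148,300 × 2 = $296,600.
Firearm was used or possessed during the offense (+$11,250 flat): $296,600 + $11,250 = $307,850.
Offense involved a victim aged 65 or older (+$6,250 flat): $307,850 + $6,250 = $314,100.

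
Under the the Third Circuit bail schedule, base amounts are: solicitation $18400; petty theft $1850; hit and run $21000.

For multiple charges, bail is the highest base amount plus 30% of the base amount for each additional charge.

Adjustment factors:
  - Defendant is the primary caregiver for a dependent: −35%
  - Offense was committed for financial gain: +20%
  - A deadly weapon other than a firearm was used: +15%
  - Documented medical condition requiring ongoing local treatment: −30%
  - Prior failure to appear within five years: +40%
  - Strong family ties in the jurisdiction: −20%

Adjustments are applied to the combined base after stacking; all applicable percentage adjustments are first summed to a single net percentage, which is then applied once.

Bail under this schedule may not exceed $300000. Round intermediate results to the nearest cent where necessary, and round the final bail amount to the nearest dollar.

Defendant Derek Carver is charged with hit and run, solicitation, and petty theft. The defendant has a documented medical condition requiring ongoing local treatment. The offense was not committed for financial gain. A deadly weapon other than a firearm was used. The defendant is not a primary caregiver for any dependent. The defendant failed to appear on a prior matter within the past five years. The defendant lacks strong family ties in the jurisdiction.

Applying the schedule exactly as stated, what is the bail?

$33844

Base amounts from the schedule: hit and run $21000; solicitation $18400; petty theft $1850.
Stacking rule: highest base plus 30% of each additional charge. Highest is hit and run at $21000. Additional: $18400 × 30% = $5520; $1850 × 30% = $555. Combined base = $21000 + $6075 = $27075.
Net percentage adjustment: +15% −30% +40% = +25%. $27075 × 1.25 = $33843.75.
$33843.75 is within the $300000 maximum.
Rounded to the nearest dollar: $33844.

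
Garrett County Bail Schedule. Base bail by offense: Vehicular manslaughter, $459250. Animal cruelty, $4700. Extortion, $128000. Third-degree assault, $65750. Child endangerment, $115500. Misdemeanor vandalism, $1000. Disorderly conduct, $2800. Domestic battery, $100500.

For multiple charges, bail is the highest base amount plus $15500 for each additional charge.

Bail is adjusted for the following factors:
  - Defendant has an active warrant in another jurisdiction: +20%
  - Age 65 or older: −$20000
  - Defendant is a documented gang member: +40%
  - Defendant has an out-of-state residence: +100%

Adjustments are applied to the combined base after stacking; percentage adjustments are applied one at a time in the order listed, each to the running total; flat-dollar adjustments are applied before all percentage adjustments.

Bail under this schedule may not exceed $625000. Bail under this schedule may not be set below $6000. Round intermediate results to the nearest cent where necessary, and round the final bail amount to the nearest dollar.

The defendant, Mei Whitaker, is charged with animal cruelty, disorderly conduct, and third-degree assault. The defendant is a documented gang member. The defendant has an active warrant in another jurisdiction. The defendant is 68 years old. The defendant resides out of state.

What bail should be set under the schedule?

Base amounts from the schedule: animal cruelty $4700; disorderly conduct $2800; third-degree assault $65750.
Stacking rule: highest base plus $15500 per additional charge. Highest is third-degree assault at $65750; 2 additional charges → +$31000. Combined base = $96750.
Age 65 or older (−$20000 flat): $96750 − $20000 = $76750.
Defendant has an active warrant in another jurisdiction (+20%): $76750 × 1.2 = $92100.
Defendant is a documented gang member (+40%): $92100 × 1.4 = $128940.
Defendant has an out-of-state residence (+100%): $128940 × 2 = $257880.
$257880 is within the $625000 maximum.
$257880 is at or above the $6000 minimum.

$257880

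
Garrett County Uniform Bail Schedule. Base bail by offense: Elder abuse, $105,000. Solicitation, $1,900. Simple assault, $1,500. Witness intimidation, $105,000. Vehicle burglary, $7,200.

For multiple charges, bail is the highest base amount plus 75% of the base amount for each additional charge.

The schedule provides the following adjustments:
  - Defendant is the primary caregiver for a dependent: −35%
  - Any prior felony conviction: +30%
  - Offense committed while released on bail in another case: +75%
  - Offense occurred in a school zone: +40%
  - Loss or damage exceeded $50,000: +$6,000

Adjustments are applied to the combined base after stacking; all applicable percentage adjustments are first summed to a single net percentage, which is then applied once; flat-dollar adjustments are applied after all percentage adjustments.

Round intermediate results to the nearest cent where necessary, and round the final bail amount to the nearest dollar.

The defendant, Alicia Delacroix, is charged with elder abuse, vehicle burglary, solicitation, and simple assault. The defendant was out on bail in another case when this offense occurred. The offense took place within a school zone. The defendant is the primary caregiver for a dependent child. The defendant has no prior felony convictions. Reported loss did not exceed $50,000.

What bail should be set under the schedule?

$203,310

Base amounts from the schedule: elder abuse $105,000; vehicle burglary $7,200; solicitation $1,900; simple assault $1,500.
Stacking rule: highest base plus 75% of each additional charge. Highest is elder abuse at $105,000. Additional: $7,200 × 75% = $5,400; $1,900 × 75% = $1,425; $1,500 × 75% = $1,125. Combined base = $105,000 + $7,950 = $112,950.
Net percentage adjustment: −35% +75% +40% = +80%. $112,950 × 1.8 = $203,310.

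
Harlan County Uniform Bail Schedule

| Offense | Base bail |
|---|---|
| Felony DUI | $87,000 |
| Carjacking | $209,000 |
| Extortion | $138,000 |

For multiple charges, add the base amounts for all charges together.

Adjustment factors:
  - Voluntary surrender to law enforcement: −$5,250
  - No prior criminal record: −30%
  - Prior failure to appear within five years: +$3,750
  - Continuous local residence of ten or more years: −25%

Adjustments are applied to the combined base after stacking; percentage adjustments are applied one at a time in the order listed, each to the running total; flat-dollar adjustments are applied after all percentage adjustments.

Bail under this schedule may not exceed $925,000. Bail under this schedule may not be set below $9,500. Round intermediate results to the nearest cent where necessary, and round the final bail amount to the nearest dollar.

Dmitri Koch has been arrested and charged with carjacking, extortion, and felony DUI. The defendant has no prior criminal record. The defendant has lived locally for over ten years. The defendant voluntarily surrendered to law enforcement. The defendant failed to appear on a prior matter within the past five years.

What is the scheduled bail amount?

$226,350

Base amounts from the schedule: carjacking $209,000; extortion $138,000; felony DUI $87,000.
Stacking rule: sum of all bases. $209,000 + $138,000 + $87,000 = $434,000.
No prior criminal record (−30%): $434,000 × 0.7 = $303,800.
Continuous local residence of ten or more years (−25%): $303,800 × 0.75 = $227,850.
Voluntary surrender to law enforcement (−$5,250 flat): $227,850 − $5,250 = $222,600.
Prior failure to appear within five years (+$3,750 flat): $222,600 + $3,750 = $226,350.
$226,350 is within the $925,000 maximum.
$226,350 is at or above the $9,500 minimum.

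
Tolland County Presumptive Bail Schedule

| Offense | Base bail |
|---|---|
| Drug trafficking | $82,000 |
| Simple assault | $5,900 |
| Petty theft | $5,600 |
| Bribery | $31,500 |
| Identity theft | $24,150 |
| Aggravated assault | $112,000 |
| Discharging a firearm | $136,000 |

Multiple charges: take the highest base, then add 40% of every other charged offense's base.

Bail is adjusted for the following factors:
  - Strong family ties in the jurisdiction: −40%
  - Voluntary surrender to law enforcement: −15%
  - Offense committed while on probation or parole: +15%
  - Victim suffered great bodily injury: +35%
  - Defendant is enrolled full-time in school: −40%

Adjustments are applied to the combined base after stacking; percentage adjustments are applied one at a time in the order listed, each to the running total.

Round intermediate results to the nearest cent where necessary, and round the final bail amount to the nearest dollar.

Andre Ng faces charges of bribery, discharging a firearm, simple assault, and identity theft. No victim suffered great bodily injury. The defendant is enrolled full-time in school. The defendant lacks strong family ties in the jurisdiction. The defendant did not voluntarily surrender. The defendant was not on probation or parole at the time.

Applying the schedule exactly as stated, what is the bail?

Base amounts from the schedule: bribery $31,500; discharging a firearm $136,000; simple assault $5,900; identity theft $24,150.
Stacking rule: highest base plus 40% of each additional charge. Highest is discharging a firearm at $136,000. Additional: $31,500 × 40% = $12,600; $5,900 × 40% = $2,360; $24,150 × 40% = $9,660. Combined base = $136,000 + $24,620 = $160,620.
Defendant is enrolled full-time in school (−40%): $160,620 × 0.6 = $96,372.

$96,372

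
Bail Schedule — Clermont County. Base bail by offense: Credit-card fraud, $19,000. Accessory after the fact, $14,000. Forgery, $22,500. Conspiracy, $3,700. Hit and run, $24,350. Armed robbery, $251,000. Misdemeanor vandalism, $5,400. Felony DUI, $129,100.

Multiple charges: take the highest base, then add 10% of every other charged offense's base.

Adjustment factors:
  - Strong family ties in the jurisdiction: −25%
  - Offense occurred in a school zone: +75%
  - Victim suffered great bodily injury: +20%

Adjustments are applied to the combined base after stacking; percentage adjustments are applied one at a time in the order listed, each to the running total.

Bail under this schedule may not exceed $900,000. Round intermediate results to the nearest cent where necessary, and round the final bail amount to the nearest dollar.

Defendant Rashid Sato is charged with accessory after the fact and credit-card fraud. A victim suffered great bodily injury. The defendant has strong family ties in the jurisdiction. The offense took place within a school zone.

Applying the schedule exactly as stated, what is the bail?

$32,130

Base amounts from the schedule: accessory after the fact $14,000; credit-card fraud $19,000.
Stacking rule: highest base plus 10% of each additional charge. Highest is credit-card fraud at $19,000. Additional: $14,000 × 10% = $1,400. Combined base = $19,000 + $1,400 = $20,400.
Strong family ties in the jurisdiction (−25%): $20,400 × 0.75 = $15,300.
Offense occurred in a school zone (+75%): $15,300 × 1.75 = $26,775.
Victim suffered great bodily injury (+20%): $26,775 × 1.2 = $32,130.
$32,130 is within the $900,000 maximum.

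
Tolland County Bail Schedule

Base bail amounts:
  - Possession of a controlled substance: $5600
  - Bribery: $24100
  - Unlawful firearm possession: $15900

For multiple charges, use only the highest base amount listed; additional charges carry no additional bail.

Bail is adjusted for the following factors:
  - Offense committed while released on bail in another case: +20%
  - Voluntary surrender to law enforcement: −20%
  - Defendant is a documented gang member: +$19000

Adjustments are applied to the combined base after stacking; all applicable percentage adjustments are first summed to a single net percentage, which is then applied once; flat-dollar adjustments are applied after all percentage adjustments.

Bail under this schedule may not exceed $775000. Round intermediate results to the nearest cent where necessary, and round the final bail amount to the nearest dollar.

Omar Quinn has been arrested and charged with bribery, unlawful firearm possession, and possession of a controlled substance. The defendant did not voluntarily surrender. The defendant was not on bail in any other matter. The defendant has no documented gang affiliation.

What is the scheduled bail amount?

Base amounts from the schedule: bribery $24100; unlawful firearm possession $15900; possession of a controlled substance $5600.
Stacking rule: use the highest base only. Highest is bribery at $24100. Combined base = $24100.
No adjustment factors apply to this defendant.
$24100 is within the $775000 maximum.

$24100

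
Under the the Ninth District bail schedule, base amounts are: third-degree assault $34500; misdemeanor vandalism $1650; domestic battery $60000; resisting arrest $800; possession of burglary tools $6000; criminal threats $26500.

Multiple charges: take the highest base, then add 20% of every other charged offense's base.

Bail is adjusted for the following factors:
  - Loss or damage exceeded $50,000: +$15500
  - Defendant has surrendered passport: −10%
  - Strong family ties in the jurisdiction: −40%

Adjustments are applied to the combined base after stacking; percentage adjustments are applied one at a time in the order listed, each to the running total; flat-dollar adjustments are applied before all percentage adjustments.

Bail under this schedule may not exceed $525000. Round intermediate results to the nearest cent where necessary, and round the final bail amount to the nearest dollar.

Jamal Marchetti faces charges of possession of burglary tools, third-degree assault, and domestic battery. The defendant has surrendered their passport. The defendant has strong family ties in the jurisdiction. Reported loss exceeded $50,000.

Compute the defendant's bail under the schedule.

$45144

Base amounts from the schedule: possession of burglary tools $6000; third-degree assault $34500; domestic battery $60000.
Stacking rule: highest base plus 20% of each additional charge. Highest is domestic battery at $60000. Additional: $6000 × 20% = $1200; $34500 × 20% = $6900. Combined base = $60000 + $8100 = $68100.
Loss or damage exceeded $50,000 (+$15500 flat): $68100 + $15500 = $83600.
Defendant has surrendered passport (−10%): $83600 × 0.9 = $75240.
Strong family ties in the jurisdiction (−40%): $75240 × 0.6 = $45144.
$45144 is within the $525000 maximum.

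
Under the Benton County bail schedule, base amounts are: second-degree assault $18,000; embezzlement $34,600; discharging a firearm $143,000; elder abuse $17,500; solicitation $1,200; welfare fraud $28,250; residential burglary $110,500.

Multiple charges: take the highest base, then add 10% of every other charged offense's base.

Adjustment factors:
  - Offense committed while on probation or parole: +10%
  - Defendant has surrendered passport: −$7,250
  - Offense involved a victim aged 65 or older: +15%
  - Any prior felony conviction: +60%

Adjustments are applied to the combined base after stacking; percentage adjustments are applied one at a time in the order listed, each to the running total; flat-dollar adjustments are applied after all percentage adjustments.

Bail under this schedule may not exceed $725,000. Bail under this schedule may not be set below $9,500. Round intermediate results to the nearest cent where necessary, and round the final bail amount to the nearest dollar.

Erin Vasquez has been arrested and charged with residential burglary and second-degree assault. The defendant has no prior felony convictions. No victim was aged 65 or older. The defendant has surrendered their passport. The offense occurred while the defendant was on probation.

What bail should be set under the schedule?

$116,280

Base amounts from the schedule: residential burglary $110,500; second-degree assault $18,000.
Stacking rule: highest base plus 10% of each additional charge. Highest is residential burglary at $110,500. Additional: $18,000 × 10% = $1,800. Combined base = $110,500 + $1,800 = $112,300.
Offense committed while on probation or parole (+10%): $112,300 × 1.1 = $123,530.
Defendant has surrendered passport (−$7,250 flat): $123,530 − $7,250 = $116,280.
$116,280 is within the $725,000 maximum.
$116,280 is at or above the $9,500 minimum.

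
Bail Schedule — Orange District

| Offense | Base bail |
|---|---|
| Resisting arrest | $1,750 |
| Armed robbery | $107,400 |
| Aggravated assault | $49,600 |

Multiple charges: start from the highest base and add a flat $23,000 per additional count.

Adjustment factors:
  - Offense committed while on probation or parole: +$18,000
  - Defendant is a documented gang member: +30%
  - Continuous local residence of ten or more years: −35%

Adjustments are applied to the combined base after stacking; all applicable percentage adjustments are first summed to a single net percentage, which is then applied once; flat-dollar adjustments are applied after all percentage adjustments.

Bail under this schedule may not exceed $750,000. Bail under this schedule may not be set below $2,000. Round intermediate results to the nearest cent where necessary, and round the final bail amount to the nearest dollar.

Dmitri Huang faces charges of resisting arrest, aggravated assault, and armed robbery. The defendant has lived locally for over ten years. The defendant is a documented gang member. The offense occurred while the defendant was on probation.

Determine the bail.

Base amounts from the schedule: resisting arrest $1,750; aggravated assault $49,600; armed robbery $107,400.
Stacking rule: highest base plus $23,000 per additional charge. Highest is armed robbery at $107,400; 2 additional charges → +$46,000. Combined base = $153,400.
Net percentage adjustment: +30% −35% = −5%. $153,400 × 0.95 = $145,730.
Offense committed while on probation or parole (+$18,000 flat): $145,730 + $18,000 = $163,730.
$163,730 is within the $750,000 maximum.
$163,730 is at or above the $2,000 minimum.

$163,730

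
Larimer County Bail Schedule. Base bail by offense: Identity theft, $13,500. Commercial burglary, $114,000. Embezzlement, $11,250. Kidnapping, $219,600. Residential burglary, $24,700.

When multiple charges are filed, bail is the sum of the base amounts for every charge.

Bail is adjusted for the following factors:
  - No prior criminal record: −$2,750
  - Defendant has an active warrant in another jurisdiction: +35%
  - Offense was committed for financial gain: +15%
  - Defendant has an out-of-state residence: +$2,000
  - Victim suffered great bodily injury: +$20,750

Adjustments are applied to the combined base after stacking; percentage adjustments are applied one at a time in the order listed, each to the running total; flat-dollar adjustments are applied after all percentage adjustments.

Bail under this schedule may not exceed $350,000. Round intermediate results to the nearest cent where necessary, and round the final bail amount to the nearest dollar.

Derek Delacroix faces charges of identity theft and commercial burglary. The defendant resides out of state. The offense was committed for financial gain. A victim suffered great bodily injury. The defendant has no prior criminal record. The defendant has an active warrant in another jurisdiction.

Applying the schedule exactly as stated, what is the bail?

Base amounts from the schedule: identity theft $13,500; commercial burglary $114,000.
Stacking rule: sum of all bases. $13,500 + $114,000 = $127,500.
Defendant has an active warrant in another jurisdiction (+35%): $127,500 × 1.35 = $172,125.
Offense was committed for financial gain (+15%): $172,125 × 1.15 = $197,943.75.
No prior criminal record (−$2,750 flat): $197,943.75 − $2,750 = $195,193.75.
Defendant has an out-of-state residence (+$2,000 flat): $195,193.75 + $2,000 = $197,193.75.
Victim suffered great bodily injury (+$20,750 flat): $197,193.75 + $20,750 = $217,943.75.
$217,943.75 is within the $350,000 maximum.
Rounded to the nearest dollar: $217,944.

$217,944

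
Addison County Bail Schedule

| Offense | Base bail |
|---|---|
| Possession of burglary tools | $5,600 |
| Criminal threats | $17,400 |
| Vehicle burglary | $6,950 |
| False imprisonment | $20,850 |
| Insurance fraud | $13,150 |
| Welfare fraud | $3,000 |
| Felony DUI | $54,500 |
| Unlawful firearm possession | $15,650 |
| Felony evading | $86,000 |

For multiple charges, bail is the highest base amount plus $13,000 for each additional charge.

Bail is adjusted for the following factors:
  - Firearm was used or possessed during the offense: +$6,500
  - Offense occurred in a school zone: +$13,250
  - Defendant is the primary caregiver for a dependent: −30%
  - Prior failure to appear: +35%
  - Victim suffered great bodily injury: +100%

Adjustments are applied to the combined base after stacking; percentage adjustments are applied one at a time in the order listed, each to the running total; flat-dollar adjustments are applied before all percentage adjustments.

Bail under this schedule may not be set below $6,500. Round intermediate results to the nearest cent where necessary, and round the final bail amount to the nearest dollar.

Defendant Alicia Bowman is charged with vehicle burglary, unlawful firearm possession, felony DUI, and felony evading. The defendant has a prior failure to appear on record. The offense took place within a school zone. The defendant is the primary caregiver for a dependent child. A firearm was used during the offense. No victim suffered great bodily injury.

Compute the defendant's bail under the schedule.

Base amounts from the schedule: vehicle burglary $6,950; unlawful firearm possession $15,650; felony DUI $54,500; felony evading $86,000.
Stacking rule: highest base plus $13,000 per additional charge. Highest is felony evading at $86,000; 3 additional charges → +$39,000. Combined base = $125,000.
Firearm was used or possessed during the offense (+$6,500 flat): $125,000 + $6,500 = $131,500.
Offense occurred in a school zone (+$13,250 flat): $131,500 + $13,250 = $144,750.
Defendant is the primary caregiver for a dependent (−30%): $144,750 × 0.7 = $101,325.
Prior failure to appear (+35%): $101,325 × 1.35 = $136,788.75.
$136,788.75 is at or above the $6,500 minimum.
Rounded to the nearest dollar: $136,789.

$136,789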